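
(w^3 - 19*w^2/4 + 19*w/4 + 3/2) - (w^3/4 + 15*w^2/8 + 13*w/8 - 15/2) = 3*w^3/4 - 53*w^2/8 + 25*w/8 + 9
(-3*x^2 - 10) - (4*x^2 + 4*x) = -7*x^2 - 4*x - 10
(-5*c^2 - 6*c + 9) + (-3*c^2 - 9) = -8*c^2 - 6*c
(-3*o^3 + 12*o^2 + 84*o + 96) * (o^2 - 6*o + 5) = -3*o^5 + 30*o^4 - 3*o^3 - 348*o^2 - 156*o + 480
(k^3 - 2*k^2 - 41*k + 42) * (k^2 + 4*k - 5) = k^5 + 2*k^4 - 54*k^3 - 112*k^2 + 373*k - 210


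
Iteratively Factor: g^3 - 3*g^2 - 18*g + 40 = (g + 4)*(g^2 - 7*g + 10) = (g - 5)*(g + 4)*(g - 2)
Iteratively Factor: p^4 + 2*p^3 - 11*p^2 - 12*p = (p - 3)*(p^3 + 5*p^2 + 4*p) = p*(p - 3)*(p^2 + 5*p + 4) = p*(p - 3)*(p + 4)*(p + 1)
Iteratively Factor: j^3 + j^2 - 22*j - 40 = (j - 5)*(j^2 + 6*j + 8) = (j - 5)*(j + 2)*(j + 4)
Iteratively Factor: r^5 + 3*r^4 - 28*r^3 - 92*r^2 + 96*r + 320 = (r - 2)*(r^4 + 5*r^3 - 18*r^2 - 128*r - 160) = (r - 5)*(r - 2)*(r^3 + 10*r^2 + 32*r + 32) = (r - 5)*(r - 2)*(r + 4)*(r^2 + 6*r + 8) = (r - 5)*(r - 2)*(r + 4)^2*(r + 2)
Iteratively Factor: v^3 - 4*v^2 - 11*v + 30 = (v - 2)*(v^2 - 2*v - 15) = (v - 2)*(v + 3)*(v - 5)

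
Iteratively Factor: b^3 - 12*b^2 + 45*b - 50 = (b - 2)*(b^2 - 10*b + 25) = (b - 5)*(b - 2)*(b - 5)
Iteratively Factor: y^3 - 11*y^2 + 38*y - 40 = (y - 5)*(y^2 - 6*y + 8) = (y - 5)*(y - 4)*(y - 2)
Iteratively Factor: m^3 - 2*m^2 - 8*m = (m)*(m^2 - 2*m - 8) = m*(m - 4)*(m + 2)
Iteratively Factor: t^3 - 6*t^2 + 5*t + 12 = (t + 1)*(t^2 - 7*t + 12) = (t - 3)*(t + 1)*(t - 4)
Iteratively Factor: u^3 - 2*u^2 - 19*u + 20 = (u + 4)*(u^2 - 6*u + 5) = (u - 1)*(u + 4)*(u - 5)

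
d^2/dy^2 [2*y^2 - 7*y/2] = 4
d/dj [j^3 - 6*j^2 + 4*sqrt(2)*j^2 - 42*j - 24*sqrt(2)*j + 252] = 3*j^2 - 12*j + 8*sqrt(2)*j - 42 - 24*sqrt(2)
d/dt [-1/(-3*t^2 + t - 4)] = (1 - 6*t)/(3*t^2 - t + 4)^2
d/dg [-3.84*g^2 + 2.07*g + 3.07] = 2.07 - 7.68*g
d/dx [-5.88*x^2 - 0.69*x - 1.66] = -11.76*x - 0.69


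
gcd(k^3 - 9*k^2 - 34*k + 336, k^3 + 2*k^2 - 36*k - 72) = k + 6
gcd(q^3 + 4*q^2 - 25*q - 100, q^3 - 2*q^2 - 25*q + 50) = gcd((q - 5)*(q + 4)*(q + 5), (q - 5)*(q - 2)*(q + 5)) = q^2 - 25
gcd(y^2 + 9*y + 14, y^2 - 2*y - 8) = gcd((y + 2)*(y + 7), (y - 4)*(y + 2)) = y + 2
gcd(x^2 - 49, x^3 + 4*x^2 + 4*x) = 1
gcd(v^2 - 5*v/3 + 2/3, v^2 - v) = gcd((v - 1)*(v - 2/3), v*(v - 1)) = v - 1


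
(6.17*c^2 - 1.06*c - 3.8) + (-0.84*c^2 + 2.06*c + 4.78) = 5.33*c^2 + 1.0*c + 0.98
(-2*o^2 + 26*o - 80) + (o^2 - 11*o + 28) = -o^2 + 15*o - 52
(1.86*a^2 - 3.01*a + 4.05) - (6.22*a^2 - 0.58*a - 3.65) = -4.36*a^2 - 2.43*a + 7.7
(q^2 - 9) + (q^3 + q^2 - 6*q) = q^3 + 2*q^2 - 6*q - 9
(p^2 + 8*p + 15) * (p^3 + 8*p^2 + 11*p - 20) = p^5 + 16*p^4 + 90*p^3 + 188*p^2 + 5*p - 300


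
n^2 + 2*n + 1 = (n + 1)^2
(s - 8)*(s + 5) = s^2 - 3*s - 40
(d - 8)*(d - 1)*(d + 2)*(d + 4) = d^4 - 3*d^3 - 38*d^2 - 24*d + 64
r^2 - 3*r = r*(r - 3)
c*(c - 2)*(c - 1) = c^3 - 3*c^2 + 2*c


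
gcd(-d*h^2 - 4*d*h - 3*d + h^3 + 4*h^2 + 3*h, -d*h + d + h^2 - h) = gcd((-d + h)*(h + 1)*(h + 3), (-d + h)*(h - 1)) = d - h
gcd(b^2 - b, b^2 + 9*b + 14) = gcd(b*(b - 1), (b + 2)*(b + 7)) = 1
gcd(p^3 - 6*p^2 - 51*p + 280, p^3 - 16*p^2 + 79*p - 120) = p^2 - 13*p + 40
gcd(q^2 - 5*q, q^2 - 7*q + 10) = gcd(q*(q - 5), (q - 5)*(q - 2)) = q - 5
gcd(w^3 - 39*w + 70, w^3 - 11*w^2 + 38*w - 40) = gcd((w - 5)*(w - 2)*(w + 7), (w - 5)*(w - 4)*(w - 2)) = w^2 - 7*w + 10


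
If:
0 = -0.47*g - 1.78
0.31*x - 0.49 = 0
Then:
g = -3.79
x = 1.58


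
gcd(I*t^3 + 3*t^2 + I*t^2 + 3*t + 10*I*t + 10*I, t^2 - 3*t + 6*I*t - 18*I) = 1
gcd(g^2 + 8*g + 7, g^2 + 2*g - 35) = g + 7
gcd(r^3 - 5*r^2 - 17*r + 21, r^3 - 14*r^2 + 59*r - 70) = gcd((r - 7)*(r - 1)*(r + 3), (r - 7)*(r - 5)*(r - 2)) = r - 7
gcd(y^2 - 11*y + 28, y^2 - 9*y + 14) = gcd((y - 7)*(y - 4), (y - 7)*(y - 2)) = y - 7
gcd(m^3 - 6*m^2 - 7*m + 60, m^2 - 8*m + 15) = m - 5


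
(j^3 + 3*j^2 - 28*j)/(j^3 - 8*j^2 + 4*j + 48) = j*(j + 7)/(j^2 - 4*j - 12)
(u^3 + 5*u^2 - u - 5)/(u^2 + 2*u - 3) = (u^2 + 6*u + 5)/(u + 3)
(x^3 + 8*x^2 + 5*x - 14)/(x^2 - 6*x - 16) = (x^2 + 6*x - 7)/(x - 8)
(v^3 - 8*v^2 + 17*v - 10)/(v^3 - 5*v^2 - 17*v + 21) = (v^2 - 7*v + 10)/(v^2 - 4*v - 21)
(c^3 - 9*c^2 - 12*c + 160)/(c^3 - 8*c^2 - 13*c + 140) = (c - 8)/(c - 7)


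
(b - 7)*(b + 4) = b^2 - 3*b - 28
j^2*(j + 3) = j^3 + 3*j^2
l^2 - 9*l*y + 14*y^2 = (l - 7*y)*(l - 2*y)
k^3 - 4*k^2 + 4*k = k*(k - 2)^2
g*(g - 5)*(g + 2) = g^3 - 3*g^2 - 10*g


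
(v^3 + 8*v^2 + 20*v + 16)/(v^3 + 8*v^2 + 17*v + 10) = (v^2 + 6*v + 8)/(v^2 + 6*v + 5)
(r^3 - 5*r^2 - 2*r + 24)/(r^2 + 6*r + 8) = (r^2 - 7*r + 12)/(r + 4)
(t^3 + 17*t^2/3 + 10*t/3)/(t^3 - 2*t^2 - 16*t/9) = 3*(t + 5)/(3*t - 8)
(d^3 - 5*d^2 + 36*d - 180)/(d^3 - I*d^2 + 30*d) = (d^2 + d*(-5 + 6*I) - 30*I)/(d*(d + 5*I))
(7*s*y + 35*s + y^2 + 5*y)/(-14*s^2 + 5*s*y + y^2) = (y + 5)/(-2*s + y)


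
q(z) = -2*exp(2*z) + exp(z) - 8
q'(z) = -4*exp(2*z) + exp(z)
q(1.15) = -24.79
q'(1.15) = -36.74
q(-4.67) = -7.99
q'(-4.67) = 0.01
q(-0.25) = -8.43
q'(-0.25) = -1.65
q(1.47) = -41.48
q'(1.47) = -71.31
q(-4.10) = -7.98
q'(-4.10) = 0.02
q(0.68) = -13.82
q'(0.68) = -13.61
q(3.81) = -4039.97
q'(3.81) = -8109.10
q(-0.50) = -8.13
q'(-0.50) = -0.86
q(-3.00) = -7.96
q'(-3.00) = 0.04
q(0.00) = -9.00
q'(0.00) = -3.00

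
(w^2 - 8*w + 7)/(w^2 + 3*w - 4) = (w - 7)/(w + 4)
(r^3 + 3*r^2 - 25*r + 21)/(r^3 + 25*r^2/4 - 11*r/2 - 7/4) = 4*(r - 3)/(4*r + 1)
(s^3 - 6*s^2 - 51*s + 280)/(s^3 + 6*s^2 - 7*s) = (s^2 - 13*s + 40)/(s*(s - 1))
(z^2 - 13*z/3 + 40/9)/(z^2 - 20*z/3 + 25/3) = (z - 8/3)/(z - 5)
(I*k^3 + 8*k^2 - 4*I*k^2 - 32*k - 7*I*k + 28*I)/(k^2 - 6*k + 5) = (I*k^3 + 4*k^2*(2 - I) - k*(32 + 7*I) + 28*I)/(k^2 - 6*k + 5)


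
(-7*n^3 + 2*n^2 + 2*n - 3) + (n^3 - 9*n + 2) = -6*n^3 + 2*n^2 - 7*n - 1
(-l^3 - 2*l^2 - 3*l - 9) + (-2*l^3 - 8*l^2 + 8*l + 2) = -3*l^3 - 10*l^2 + 5*l - 7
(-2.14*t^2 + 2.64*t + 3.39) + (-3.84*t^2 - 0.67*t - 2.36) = -5.98*t^2 + 1.97*t + 1.03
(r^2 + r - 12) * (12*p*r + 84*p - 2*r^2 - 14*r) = 12*p*r^3 + 96*p*r^2 - 60*p*r - 1008*p - 2*r^4 - 16*r^3 + 10*r^2 + 168*r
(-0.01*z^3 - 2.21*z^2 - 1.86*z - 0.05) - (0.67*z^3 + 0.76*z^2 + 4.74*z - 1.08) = -0.68*z^3 - 2.97*z^2 - 6.6*z + 1.03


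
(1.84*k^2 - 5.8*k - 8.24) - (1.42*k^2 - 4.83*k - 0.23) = 0.42*k^2 - 0.97*k - 8.01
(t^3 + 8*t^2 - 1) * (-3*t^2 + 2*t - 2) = -3*t^5 - 22*t^4 + 14*t^3 - 13*t^2 - 2*t + 2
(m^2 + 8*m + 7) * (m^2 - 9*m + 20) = m^4 - m^3 - 45*m^2 + 97*m + 140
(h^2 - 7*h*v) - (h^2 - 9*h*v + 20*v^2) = 2*h*v - 20*v^2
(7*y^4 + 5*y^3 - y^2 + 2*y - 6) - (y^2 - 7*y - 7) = 7*y^4 + 5*y^3 - 2*y^2 + 9*y + 1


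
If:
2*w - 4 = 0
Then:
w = 2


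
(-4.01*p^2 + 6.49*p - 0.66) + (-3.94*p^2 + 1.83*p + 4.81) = -7.95*p^2 + 8.32*p + 4.15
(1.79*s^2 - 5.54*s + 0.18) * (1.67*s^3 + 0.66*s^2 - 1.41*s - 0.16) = 2.9893*s^5 - 8.0704*s^4 - 5.8797*s^3 + 7.6438*s^2 + 0.6326*s - 0.0288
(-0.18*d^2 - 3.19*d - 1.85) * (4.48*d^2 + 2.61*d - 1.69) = -0.8064*d^4 - 14.761*d^3 - 16.3097*d^2 + 0.5626*d + 3.1265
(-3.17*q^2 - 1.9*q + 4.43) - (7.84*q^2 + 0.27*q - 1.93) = -11.01*q^2 - 2.17*q + 6.36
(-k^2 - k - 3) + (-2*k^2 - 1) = -3*k^2 - k - 4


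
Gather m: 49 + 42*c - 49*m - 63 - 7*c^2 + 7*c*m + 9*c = -7*c^2 + 51*c + m*(7*c - 49) - 14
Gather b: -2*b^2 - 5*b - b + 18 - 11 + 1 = -2*b^2 - 6*b + 8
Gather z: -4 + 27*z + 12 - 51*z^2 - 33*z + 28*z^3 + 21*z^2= 28*z^3 - 30*z^2 - 6*z + 8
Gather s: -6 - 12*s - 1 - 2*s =-14*s - 7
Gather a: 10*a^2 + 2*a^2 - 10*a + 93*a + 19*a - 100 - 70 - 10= 12*a^2 + 102*a - 180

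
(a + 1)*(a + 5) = a^2 + 6*a + 5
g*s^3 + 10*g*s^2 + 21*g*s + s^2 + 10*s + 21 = (s + 3)*(s + 7)*(g*s + 1)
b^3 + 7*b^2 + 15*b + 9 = (b + 1)*(b + 3)^2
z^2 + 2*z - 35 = (z - 5)*(z + 7)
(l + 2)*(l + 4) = l^2 + 6*l + 8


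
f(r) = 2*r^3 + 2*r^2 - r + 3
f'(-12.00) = 815.00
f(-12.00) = -3153.00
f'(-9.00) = 449.00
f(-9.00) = -1284.00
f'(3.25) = 75.38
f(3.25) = 89.53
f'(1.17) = 11.89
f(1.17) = 7.77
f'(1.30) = 14.34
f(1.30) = 9.47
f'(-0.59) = -1.27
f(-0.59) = 3.88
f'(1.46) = 17.63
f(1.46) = 12.03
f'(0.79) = 5.90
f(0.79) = 4.44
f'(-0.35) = -1.66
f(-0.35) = 3.51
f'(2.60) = 49.96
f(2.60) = 49.07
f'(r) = 6*r^2 + 4*r - 1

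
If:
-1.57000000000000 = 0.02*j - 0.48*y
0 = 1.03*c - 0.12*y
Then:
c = 0.116504854368932*y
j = 24.0*y - 78.5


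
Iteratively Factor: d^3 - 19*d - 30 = (d - 5)*(d^2 + 5*d + 6) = (d - 5)*(d + 3)*(d + 2)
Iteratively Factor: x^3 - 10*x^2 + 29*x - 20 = (x - 4)*(x^2 - 6*x + 5) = (x - 4)*(x - 1)*(x - 5)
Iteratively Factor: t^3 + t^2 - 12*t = (t - 3)*(t^2 + 4*t) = t*(t - 3)*(t + 4)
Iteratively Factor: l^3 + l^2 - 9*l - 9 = (l + 1)*(l^2 - 9) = (l + 1)*(l + 3)*(l - 3)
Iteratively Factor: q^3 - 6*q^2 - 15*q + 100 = (q + 4)*(q^2 - 10*q + 25) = (q - 5)*(q + 4)*(q - 5)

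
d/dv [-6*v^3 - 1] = -18*v^2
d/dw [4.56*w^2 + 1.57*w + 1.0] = 9.12*w + 1.57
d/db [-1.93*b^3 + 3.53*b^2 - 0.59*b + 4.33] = -5.79*b^2 + 7.06*b - 0.59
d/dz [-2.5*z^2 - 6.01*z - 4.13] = -5.0*z - 6.01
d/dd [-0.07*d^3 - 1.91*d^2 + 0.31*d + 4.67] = -0.21*d^2 - 3.82*d + 0.31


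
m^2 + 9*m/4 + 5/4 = (m + 1)*(m + 5/4)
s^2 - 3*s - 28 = (s - 7)*(s + 4)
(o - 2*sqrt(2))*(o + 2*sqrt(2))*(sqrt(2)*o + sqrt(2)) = sqrt(2)*o^3 + sqrt(2)*o^2 - 8*sqrt(2)*o - 8*sqrt(2)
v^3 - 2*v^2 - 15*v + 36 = (v - 3)^2*(v + 4)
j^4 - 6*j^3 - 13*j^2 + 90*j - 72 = (j - 6)*(j - 3)*(j - 1)*(j + 4)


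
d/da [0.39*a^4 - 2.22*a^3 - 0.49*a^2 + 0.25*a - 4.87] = 1.56*a^3 - 6.66*a^2 - 0.98*a + 0.25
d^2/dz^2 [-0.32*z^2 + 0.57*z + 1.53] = -0.640000000000000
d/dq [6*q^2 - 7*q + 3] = 12*q - 7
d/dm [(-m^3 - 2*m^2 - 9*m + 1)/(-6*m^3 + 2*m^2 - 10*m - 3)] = (-14*m^4 - 88*m^3 + 65*m^2 + 8*m + 37)/(36*m^6 - 24*m^5 + 124*m^4 - 4*m^3 + 88*m^2 + 60*m + 9)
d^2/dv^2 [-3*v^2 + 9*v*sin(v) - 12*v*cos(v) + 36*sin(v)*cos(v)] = -9*v*sin(v) + 12*v*cos(v) + 24*sin(v) - 72*sin(2*v) + 18*cos(v) - 6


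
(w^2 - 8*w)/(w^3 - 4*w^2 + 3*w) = (w - 8)/(w^2 - 4*w + 3)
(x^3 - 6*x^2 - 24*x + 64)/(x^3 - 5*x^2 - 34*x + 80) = (x + 4)/(x + 5)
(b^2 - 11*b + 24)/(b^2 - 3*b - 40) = (b - 3)/(b + 5)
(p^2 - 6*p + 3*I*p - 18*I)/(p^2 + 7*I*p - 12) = (p - 6)/(p + 4*I)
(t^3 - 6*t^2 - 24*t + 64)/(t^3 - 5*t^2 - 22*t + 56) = (t - 8)/(t - 7)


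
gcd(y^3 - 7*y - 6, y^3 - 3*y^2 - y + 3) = y^2 - 2*y - 3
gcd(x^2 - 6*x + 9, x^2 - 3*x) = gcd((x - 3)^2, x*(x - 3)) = x - 3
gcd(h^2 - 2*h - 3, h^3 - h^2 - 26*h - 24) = h + 1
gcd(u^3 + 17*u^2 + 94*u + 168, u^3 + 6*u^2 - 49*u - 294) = u^2 + 13*u + 42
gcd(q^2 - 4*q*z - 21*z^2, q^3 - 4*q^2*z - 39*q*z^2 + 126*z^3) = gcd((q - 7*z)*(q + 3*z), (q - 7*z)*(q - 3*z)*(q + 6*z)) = -q + 7*z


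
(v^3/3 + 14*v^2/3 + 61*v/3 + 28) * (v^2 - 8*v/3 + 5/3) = v^5/3 + 34*v^4/9 + 76*v^3/9 - 166*v^2/9 - 367*v/9 + 140/3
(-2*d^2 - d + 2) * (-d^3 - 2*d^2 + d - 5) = 2*d^5 + 5*d^4 - 2*d^3 + 5*d^2 + 7*d - 10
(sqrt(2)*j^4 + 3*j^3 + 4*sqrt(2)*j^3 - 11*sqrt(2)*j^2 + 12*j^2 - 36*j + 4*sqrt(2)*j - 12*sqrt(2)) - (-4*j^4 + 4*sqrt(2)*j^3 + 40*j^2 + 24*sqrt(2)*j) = sqrt(2)*j^4 + 4*j^4 + 3*j^3 - 28*j^2 - 11*sqrt(2)*j^2 - 36*j - 20*sqrt(2)*j - 12*sqrt(2)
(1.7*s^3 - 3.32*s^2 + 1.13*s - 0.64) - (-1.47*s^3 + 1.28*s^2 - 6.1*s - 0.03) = 3.17*s^3 - 4.6*s^2 + 7.23*s - 0.61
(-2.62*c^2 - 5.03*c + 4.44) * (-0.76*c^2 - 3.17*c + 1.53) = 1.9912*c^4 + 12.1282*c^3 + 8.5621*c^2 - 21.7707*c + 6.7932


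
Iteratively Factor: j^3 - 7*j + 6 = (j - 1)*(j^2 + j - 6) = (j - 2)*(j - 1)*(j + 3)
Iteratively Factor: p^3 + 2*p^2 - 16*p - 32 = (p + 4)*(p^2 - 2*p - 8) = (p + 2)*(p + 4)*(p - 4)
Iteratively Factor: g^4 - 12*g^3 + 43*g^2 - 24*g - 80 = (g + 1)*(g^3 - 13*g^2 + 56*g - 80) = (g - 4)*(g + 1)*(g^2 - 9*g + 20) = (g - 5)*(g - 4)*(g + 1)*(g - 4)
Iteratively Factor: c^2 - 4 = (c + 2)*(c - 2)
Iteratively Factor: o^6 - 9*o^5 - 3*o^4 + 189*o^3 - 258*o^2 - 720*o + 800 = (o - 4)*(o^5 - 5*o^4 - 23*o^3 + 97*o^2 + 130*o - 200) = (o - 4)*(o - 1)*(o^4 - 4*o^3 - 27*o^2 + 70*o + 200) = (o - 5)*(o - 4)*(o - 1)*(o^3 + o^2 - 22*o - 40) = (o - 5)^2*(o - 4)*(o - 1)*(o^2 + 6*o + 8) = (o - 5)^2*(o - 4)*(o - 1)*(o + 2)*(o + 4)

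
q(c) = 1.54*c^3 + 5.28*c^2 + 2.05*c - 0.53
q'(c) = 4.62*c^2 + 10.56*c + 2.05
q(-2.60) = 2.77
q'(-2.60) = 5.83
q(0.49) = 1.92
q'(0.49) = 8.33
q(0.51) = 2.09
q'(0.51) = 8.64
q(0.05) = -0.41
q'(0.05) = 2.59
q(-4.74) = -55.62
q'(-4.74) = 55.80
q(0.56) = 2.54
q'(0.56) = 9.41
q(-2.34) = 3.85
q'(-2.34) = 2.64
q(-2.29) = 3.97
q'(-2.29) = 2.10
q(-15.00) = -4040.78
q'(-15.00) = 883.15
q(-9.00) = -713.96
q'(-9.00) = 281.23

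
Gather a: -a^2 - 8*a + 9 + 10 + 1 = -a^2 - 8*a + 20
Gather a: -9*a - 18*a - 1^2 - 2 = -27*a - 3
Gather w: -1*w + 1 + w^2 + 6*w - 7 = w^2 + 5*w - 6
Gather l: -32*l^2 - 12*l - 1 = -32*l^2 - 12*l - 1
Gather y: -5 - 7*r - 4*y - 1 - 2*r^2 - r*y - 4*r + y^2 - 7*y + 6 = -2*r^2 - 11*r + y^2 + y*(-r - 11)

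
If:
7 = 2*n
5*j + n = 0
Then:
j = -7/10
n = 7/2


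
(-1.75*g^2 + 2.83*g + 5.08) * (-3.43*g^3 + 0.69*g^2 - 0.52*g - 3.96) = 6.0025*g^5 - 10.9144*g^4 - 14.5617*g^3 + 8.9636*g^2 - 13.8484*g - 20.1168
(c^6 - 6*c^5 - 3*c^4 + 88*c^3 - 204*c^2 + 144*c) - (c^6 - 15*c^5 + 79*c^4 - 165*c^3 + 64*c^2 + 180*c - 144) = 9*c^5 - 82*c^4 + 253*c^3 - 268*c^2 - 36*c + 144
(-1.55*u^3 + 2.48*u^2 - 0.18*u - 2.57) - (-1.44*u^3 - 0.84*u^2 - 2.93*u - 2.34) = -0.11*u^3 + 3.32*u^2 + 2.75*u - 0.23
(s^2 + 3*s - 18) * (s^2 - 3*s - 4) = s^4 - 31*s^2 + 42*s + 72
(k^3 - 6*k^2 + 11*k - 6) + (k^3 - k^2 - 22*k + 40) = 2*k^3 - 7*k^2 - 11*k + 34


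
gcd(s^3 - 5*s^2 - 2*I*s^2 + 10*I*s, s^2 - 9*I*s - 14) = s - 2*I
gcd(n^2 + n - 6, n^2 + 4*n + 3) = n + 3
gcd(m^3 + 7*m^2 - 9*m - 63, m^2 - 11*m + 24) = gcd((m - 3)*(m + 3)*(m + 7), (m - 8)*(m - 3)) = m - 3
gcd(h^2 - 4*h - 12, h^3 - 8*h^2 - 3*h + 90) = h - 6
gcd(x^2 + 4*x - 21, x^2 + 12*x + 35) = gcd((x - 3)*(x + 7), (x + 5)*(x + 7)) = x + 7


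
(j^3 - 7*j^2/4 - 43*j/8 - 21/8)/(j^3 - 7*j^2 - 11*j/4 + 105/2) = (4*j^2 + 7*j + 3)/(2*(2*j^2 - 7*j - 30))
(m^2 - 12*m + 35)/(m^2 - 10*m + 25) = (m - 7)/(m - 5)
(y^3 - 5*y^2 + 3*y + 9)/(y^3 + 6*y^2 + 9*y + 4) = (y^2 - 6*y + 9)/(y^2 + 5*y + 4)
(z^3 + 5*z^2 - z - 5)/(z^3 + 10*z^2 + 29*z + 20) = (z - 1)/(z + 4)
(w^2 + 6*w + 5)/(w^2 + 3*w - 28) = (w^2 + 6*w + 5)/(w^2 + 3*w - 28)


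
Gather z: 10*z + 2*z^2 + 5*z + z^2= 3*z^2 + 15*z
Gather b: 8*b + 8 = 8*b + 8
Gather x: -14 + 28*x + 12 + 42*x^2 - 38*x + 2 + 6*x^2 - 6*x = 48*x^2 - 16*x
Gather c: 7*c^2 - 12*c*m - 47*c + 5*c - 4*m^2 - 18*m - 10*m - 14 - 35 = 7*c^2 + c*(-12*m - 42) - 4*m^2 - 28*m - 49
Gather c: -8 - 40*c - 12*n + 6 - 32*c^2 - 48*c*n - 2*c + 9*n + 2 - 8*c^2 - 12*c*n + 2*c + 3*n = -40*c^2 + c*(-60*n - 40)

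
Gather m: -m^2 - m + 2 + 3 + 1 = -m^2 - m + 6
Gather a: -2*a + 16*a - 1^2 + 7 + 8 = 14*a + 14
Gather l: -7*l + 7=7 - 7*l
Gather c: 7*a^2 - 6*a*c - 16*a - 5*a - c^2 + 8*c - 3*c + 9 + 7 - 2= 7*a^2 - 21*a - c^2 + c*(5 - 6*a) + 14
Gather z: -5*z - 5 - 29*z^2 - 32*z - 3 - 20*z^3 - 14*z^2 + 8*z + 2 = -20*z^3 - 43*z^2 - 29*z - 6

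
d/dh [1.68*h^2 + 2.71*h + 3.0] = 3.36*h + 2.71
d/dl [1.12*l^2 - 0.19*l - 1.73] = 2.24*l - 0.19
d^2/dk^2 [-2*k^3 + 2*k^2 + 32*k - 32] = 4 - 12*k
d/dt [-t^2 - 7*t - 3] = -2*t - 7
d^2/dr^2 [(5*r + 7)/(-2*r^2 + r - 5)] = 2*(-(4*r - 1)^2*(5*r + 7) + 3*(10*r + 3)*(2*r^2 - r + 5))/(2*r^2 - r + 5)^3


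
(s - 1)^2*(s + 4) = s^3 + 2*s^2 - 7*s + 4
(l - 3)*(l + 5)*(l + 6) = l^3 + 8*l^2 - 3*l - 90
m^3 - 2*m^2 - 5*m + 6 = (m - 3)*(m - 1)*(m + 2)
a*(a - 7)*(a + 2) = a^3 - 5*a^2 - 14*a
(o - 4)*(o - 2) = o^2 - 6*o + 8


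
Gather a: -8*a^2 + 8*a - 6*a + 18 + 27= -8*a^2 + 2*a + 45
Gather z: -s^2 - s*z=-s^2 - s*z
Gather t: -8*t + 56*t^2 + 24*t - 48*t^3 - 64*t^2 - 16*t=-48*t^3 - 8*t^2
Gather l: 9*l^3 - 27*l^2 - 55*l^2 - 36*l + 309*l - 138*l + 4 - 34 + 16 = 9*l^3 - 82*l^2 + 135*l - 14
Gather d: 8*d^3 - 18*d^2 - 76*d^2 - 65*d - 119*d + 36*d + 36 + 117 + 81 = 8*d^3 - 94*d^2 - 148*d + 234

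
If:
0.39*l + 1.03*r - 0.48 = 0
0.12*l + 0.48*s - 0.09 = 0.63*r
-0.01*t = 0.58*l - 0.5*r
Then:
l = 0.302877334679455 - 0.0129984856133266*t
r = 0.00492175668854114*t + 0.351337708228168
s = 0.0097094270570419*t + 0.572911408379606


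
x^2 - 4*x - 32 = (x - 8)*(x + 4)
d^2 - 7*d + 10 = (d - 5)*(d - 2)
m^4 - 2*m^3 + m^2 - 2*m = m*(m - 2)*(m - I)*(m + I)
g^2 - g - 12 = (g - 4)*(g + 3)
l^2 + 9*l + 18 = (l + 3)*(l + 6)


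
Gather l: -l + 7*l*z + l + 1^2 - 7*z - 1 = 7*l*z - 7*z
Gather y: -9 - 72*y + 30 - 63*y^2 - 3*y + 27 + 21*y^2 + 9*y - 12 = -42*y^2 - 66*y + 36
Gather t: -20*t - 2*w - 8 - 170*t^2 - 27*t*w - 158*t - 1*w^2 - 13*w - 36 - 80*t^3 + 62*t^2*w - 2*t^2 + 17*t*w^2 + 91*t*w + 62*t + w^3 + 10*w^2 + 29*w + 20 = -80*t^3 + t^2*(62*w - 172) + t*(17*w^2 + 64*w - 116) + w^3 + 9*w^2 + 14*w - 24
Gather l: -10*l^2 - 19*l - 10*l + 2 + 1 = -10*l^2 - 29*l + 3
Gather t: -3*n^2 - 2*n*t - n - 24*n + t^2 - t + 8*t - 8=-3*n^2 - 25*n + t^2 + t*(7 - 2*n) - 8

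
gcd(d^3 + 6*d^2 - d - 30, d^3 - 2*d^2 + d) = 1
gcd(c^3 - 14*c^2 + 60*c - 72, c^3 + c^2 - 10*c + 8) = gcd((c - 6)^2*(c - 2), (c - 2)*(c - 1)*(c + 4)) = c - 2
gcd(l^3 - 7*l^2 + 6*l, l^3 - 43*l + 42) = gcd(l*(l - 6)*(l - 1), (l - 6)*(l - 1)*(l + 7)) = l^2 - 7*l + 6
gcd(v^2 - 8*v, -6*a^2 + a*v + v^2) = 1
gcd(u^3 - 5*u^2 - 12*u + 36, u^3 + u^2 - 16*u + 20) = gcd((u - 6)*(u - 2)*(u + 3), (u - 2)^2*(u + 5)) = u - 2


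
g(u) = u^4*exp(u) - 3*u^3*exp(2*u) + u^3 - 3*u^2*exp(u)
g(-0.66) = -0.63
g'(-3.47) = 35.10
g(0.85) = -13.32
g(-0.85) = -0.98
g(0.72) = -7.00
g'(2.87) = -65031.51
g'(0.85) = -63.63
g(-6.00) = -213.05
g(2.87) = -21276.17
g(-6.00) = -213.05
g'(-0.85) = 2.08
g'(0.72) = -36.04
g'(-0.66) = 1.60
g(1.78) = -586.13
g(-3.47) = -38.27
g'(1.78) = -2109.46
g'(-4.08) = 49.67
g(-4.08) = -64.02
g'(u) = u^4*exp(u) - 6*u^3*exp(2*u) + 4*u^3*exp(u) - 9*u^2*exp(2*u) - 3*u^2*exp(u) + 3*u^2 - 6*u*exp(u)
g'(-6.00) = 108.90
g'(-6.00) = 108.90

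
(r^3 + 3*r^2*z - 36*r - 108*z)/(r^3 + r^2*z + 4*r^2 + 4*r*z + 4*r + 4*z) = (r^3 + 3*r^2*z - 36*r - 108*z)/(r^3 + r^2*z + 4*r^2 + 4*r*z + 4*r + 4*z)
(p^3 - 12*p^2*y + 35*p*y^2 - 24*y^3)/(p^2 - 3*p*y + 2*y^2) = (-p^2 + 11*p*y - 24*y^2)/(-p + 2*y)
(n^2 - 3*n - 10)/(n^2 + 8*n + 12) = (n - 5)/(n + 6)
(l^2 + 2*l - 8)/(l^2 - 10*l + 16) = (l + 4)/(l - 8)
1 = 1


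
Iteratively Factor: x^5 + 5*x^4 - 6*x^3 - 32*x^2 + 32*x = (x - 2)*(x^4 + 7*x^3 + 8*x^2 - 16*x) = (x - 2)*(x + 4)*(x^3 + 3*x^2 - 4*x) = (x - 2)*(x - 1)*(x + 4)*(x^2 + 4*x) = (x - 2)*(x - 1)*(x + 4)^2*(x)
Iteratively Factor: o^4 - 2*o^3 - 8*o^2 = (o + 2)*(o^3 - 4*o^2) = (o - 4)*(o + 2)*(o^2) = o*(o - 4)*(o + 2)*(o)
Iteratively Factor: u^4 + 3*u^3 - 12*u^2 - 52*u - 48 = (u + 2)*(u^3 + u^2 - 14*u - 24) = (u - 4)*(u + 2)*(u^2 + 5*u + 6) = (u - 4)*(u + 2)*(u + 3)*(u + 2)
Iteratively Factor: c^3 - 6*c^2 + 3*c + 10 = (c + 1)*(c^2 - 7*c + 10) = (c - 5)*(c + 1)*(c - 2)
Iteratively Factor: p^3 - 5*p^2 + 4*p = (p)*(p^2 - 5*p + 4) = p*(p - 4)*(p - 1)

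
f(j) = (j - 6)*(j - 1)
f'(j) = 2*j - 7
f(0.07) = 5.51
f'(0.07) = -6.86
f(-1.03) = 14.27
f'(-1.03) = -9.06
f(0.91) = 0.46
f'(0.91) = -5.18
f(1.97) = -3.91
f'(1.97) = -3.06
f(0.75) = 1.31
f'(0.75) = -5.50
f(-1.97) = 23.67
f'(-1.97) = -10.94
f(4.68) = -4.86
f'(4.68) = 2.36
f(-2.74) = 32.69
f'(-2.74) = -12.48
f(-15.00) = 336.00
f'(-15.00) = -37.00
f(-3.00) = 36.00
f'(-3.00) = -13.00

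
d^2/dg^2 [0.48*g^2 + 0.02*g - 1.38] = 0.960000000000000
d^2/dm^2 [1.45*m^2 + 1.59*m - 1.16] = 2.90000000000000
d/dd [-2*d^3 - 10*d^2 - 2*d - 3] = -6*d^2 - 20*d - 2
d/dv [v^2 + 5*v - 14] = 2*v + 5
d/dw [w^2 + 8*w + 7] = 2*w + 8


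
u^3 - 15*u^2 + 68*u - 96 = (u - 8)*(u - 4)*(u - 3)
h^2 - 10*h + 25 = (h - 5)^2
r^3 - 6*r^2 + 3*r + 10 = (r - 5)*(r - 2)*(r + 1)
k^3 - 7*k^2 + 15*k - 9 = (k - 3)^2*(k - 1)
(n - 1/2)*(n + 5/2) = n^2 + 2*n - 5/4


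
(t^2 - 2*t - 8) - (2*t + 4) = t^2 - 4*t - 12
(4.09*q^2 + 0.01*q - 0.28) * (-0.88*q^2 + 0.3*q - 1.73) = -3.5992*q^4 + 1.2182*q^3 - 6.8263*q^2 - 0.1013*q + 0.4844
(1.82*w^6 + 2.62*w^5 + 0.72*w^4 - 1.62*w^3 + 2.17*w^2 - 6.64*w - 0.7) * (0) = 0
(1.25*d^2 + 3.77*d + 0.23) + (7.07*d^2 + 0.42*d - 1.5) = 8.32*d^2 + 4.19*d - 1.27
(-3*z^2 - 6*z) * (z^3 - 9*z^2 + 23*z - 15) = -3*z^5 + 21*z^4 - 15*z^3 - 93*z^2 + 90*z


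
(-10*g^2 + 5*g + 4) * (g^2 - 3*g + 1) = -10*g^4 + 35*g^3 - 21*g^2 - 7*g + 4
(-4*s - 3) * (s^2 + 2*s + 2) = -4*s^3 - 11*s^2 - 14*s - 6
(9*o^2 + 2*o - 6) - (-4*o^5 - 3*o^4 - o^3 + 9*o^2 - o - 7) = 4*o^5 + 3*o^4 + o^3 + 3*o + 1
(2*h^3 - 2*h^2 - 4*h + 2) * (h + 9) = 2*h^4 + 16*h^3 - 22*h^2 - 34*h + 18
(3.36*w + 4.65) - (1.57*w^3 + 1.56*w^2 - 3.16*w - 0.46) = -1.57*w^3 - 1.56*w^2 + 6.52*w + 5.11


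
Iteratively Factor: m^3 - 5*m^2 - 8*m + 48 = (m - 4)*(m^2 - m - 12) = (m - 4)^2*(m + 3)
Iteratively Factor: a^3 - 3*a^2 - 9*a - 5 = (a + 1)*(a^2 - 4*a - 5) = (a - 5)*(a + 1)*(a + 1)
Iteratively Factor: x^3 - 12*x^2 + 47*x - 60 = (x - 4)*(x^2 - 8*x + 15) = (x - 5)*(x - 4)*(x - 3)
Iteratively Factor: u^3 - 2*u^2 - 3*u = (u + 1)*(u^2 - 3*u) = u*(u + 1)*(u - 3)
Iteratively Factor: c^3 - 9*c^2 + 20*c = (c - 5)*(c^2 - 4*c) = (c - 5)*(c - 4)*(c)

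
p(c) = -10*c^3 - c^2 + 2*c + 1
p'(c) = -30*c^2 - 2*c + 2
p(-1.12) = 11.55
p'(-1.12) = -33.39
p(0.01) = 1.02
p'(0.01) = 1.98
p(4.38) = -849.70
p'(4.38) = -582.29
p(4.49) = -915.37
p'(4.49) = -611.78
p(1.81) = -57.95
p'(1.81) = -99.90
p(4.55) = -952.57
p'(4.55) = -628.18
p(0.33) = 1.19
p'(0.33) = -1.93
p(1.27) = -18.56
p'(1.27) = -48.93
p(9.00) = -7352.00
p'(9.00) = -2446.00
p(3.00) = -272.00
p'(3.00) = -274.00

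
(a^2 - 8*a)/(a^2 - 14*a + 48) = a/(a - 6)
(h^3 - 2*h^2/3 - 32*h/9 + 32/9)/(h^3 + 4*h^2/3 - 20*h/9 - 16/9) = (3*h - 4)/(3*h + 2)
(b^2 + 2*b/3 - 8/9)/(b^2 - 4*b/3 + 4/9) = (3*b + 4)/(3*b - 2)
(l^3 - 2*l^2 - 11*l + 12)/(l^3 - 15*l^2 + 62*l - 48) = (l^2 - l - 12)/(l^2 - 14*l + 48)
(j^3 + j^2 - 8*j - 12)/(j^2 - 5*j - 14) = (j^2 - j - 6)/(j - 7)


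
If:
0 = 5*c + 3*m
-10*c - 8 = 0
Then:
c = -4/5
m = 4/3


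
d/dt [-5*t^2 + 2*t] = 2 - 10*t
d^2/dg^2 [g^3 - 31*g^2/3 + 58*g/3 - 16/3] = 6*g - 62/3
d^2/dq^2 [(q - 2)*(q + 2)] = 2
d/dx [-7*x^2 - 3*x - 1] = -14*x - 3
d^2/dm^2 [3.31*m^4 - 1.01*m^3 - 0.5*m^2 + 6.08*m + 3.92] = 39.72*m^2 - 6.06*m - 1.0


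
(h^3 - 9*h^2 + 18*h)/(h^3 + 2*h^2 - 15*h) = (h - 6)/(h + 5)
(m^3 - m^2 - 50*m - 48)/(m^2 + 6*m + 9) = (m^3 - m^2 - 50*m - 48)/(m^2 + 6*m + 9)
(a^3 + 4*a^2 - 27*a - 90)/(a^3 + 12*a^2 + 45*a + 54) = (a - 5)/(a + 3)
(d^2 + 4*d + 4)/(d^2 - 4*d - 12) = (d + 2)/(d - 6)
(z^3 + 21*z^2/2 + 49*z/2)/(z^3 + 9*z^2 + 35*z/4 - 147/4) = 2*z/(2*z - 3)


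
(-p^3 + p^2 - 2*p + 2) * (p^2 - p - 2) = -p^5 + 2*p^4 - p^3 + 2*p^2 + 2*p - 4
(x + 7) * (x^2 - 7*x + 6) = x^3 - 43*x + 42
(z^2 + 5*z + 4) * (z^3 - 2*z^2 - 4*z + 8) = z^5 + 3*z^4 - 10*z^3 - 20*z^2 + 24*z + 32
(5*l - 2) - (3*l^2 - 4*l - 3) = -3*l^2 + 9*l + 1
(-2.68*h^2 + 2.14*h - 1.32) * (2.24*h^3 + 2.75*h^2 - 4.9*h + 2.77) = -6.0032*h^5 - 2.5764*h^4 + 16.0602*h^3 - 21.5396*h^2 + 12.3958*h - 3.6564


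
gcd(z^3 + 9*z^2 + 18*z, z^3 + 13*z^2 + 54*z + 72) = z^2 + 9*z + 18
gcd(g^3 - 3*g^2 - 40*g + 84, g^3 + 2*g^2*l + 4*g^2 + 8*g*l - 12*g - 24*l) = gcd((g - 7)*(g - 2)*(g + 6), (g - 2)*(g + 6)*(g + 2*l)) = g^2 + 4*g - 12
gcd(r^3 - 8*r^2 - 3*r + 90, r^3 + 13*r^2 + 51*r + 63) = r + 3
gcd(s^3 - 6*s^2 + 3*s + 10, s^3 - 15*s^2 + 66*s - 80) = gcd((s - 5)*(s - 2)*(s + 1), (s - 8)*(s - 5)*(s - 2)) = s^2 - 7*s + 10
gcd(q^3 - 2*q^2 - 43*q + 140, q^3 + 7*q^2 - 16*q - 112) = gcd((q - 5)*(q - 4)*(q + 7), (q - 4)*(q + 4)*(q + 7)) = q^2 + 3*q - 28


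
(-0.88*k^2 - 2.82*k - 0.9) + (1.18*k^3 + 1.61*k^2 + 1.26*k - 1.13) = 1.18*k^3 + 0.73*k^2 - 1.56*k - 2.03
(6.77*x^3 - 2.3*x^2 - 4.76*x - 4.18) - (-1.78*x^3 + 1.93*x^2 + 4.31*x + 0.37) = 8.55*x^3 - 4.23*x^2 - 9.07*x - 4.55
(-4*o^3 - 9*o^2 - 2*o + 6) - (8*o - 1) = -4*o^3 - 9*o^2 - 10*o + 7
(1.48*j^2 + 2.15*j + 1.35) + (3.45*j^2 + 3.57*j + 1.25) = 4.93*j^2 + 5.72*j + 2.6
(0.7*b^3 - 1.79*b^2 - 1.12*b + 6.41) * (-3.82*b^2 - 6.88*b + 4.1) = -2.674*b^5 + 2.0218*b^4 + 19.4636*b^3 - 24.1196*b^2 - 48.6928*b + 26.281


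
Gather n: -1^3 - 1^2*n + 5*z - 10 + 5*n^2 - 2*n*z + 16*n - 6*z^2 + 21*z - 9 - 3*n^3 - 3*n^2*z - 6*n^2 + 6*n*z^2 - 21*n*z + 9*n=-3*n^3 + n^2*(-3*z - 1) + n*(6*z^2 - 23*z + 24) - 6*z^2 + 26*z - 20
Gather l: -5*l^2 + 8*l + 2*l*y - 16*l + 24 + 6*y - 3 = -5*l^2 + l*(2*y - 8) + 6*y + 21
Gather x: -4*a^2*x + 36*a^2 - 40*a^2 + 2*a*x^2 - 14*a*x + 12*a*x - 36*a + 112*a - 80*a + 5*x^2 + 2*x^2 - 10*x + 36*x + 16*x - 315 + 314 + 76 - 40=-4*a^2 - 4*a + x^2*(2*a + 7) + x*(-4*a^2 - 2*a + 42) + 35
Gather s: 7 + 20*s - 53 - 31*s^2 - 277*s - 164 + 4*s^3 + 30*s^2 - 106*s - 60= 4*s^3 - s^2 - 363*s - 270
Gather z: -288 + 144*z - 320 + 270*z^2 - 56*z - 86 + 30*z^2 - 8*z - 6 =300*z^2 + 80*z - 700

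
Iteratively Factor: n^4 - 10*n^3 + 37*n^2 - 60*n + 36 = (n - 3)*(n^3 - 7*n^2 + 16*n - 12) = (n - 3)^2*(n^2 - 4*n + 4) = (n - 3)^2*(n - 2)*(n - 2)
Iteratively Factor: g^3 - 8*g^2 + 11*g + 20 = (g - 4)*(g^2 - 4*g - 5) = (g - 4)*(g + 1)*(g - 5)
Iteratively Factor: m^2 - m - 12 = (m - 4)*(m + 3)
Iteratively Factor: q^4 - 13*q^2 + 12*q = (q)*(q^3 - 13*q + 12) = q*(q - 1)*(q^2 + q - 12) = q*(q - 1)*(q + 4)*(q - 3)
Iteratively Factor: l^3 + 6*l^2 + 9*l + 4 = (l + 1)*(l^2 + 5*l + 4) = (l + 1)*(l + 4)*(l + 1)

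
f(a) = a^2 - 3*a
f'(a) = 2*a - 3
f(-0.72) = 2.68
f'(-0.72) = -4.44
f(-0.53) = 1.87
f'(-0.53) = -4.06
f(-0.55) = 1.95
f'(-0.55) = -4.10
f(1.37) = -2.23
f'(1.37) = -0.26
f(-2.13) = 10.93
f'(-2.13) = -7.26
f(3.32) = 1.06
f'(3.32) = 3.64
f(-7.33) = 75.72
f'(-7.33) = -17.66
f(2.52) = -1.21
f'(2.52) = 2.04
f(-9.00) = 108.00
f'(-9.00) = -21.00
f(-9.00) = 108.00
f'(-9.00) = -21.00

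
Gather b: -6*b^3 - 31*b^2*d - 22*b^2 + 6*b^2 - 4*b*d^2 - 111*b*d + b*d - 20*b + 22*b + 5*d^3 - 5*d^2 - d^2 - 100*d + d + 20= -6*b^3 + b^2*(-31*d - 16) + b*(-4*d^2 - 110*d + 2) + 5*d^3 - 6*d^2 - 99*d + 20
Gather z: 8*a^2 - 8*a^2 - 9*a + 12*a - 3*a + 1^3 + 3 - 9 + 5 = 0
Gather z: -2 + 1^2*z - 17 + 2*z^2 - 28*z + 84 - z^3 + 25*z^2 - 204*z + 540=-z^3 + 27*z^2 - 231*z + 605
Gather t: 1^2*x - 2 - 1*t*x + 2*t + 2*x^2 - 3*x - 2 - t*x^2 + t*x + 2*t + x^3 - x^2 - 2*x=t*(4 - x^2) + x^3 + x^2 - 4*x - 4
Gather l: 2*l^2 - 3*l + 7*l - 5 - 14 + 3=2*l^2 + 4*l - 16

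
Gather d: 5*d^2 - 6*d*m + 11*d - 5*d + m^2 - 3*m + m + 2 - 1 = 5*d^2 + d*(6 - 6*m) + m^2 - 2*m + 1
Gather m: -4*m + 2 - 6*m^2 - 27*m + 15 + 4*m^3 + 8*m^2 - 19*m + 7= 4*m^3 + 2*m^2 - 50*m + 24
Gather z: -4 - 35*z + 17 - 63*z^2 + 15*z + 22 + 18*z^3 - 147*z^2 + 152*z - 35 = 18*z^3 - 210*z^2 + 132*z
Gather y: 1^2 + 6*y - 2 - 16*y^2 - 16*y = -16*y^2 - 10*y - 1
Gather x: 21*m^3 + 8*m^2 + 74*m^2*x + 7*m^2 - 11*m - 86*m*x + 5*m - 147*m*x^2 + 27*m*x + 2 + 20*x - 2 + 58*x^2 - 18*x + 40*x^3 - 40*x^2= 21*m^3 + 15*m^2 - 6*m + 40*x^3 + x^2*(18 - 147*m) + x*(74*m^2 - 59*m + 2)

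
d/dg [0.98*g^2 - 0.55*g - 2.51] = 1.96*g - 0.55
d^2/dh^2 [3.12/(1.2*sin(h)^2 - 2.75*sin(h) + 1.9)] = (-17.9712*sin(h)^4 + 30.888*sin(h)^3 + 31.8162*sin(h)^2 - 78.078*sin(h) + 32.9628)/(1.2*sin(h)^2 - 2.75*sin(h) + 1.9)^3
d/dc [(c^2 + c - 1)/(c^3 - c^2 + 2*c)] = (-c^4 - 2*c^3 + 6*c^2 - 2*c + 2)/(c^2*(c^4 - 2*c^3 + 5*c^2 - 4*c + 4))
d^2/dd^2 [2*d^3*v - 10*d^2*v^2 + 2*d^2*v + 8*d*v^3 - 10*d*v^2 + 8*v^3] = 4*v*(3*d - 5*v + 1)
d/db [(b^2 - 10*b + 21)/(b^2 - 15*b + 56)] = -5/(b^2 - 16*b + 64)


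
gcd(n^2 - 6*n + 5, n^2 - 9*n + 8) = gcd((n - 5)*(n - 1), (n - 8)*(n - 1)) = n - 1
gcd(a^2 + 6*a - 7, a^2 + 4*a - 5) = a - 1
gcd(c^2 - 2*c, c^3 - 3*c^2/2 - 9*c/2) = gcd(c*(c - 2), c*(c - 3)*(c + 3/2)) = c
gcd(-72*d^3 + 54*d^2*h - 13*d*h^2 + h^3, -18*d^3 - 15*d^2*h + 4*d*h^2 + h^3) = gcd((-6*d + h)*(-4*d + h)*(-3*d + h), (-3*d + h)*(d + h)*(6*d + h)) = 3*d - h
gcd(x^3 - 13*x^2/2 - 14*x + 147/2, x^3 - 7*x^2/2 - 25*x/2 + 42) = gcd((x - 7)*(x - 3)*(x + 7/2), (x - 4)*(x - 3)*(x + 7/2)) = x^2 + x/2 - 21/2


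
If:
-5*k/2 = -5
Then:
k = 2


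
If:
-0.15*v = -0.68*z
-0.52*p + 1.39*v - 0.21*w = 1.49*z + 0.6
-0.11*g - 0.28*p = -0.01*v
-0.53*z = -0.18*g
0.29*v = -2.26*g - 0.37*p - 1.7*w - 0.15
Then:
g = 0.27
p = -0.09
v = 0.42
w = -0.50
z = 0.09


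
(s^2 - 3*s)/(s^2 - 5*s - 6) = s*(3 - s)/(-s^2 + 5*s + 6)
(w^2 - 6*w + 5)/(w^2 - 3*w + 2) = (w - 5)/(w - 2)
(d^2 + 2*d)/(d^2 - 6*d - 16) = d/(d - 8)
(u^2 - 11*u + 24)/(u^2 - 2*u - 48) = (u - 3)/(u + 6)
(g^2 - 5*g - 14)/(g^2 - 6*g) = (g^2 - 5*g - 14)/(g*(g - 6))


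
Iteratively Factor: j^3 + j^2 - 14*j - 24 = (j + 3)*(j^2 - 2*j - 8) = (j - 4)*(j + 3)*(j + 2)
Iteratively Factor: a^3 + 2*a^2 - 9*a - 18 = (a + 3)*(a^2 - a - 6) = (a - 3)*(a + 3)*(a + 2)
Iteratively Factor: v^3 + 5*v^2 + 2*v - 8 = (v + 4)*(v^2 + v - 2) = (v - 1)*(v + 4)*(v + 2)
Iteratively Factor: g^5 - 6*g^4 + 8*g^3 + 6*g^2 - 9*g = (g + 1)*(g^4 - 7*g^3 + 15*g^2 - 9*g) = (g - 1)*(g + 1)*(g^3 - 6*g^2 + 9*g) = g*(g - 1)*(g + 1)*(g^2 - 6*g + 9) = g*(g - 3)*(g - 1)*(g + 1)*(g - 3)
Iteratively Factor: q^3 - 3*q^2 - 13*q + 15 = (q - 1)*(q^2 - 2*q - 15) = (q - 5)*(q - 1)*(q + 3)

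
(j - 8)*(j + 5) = j^2 - 3*j - 40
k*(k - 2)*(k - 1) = k^3 - 3*k^2 + 2*k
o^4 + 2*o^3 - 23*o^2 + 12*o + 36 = (o - 3)*(o - 2)*(o + 1)*(o + 6)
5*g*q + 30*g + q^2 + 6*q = (5*g + q)*(q + 6)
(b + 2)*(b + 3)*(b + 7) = b^3 + 12*b^2 + 41*b + 42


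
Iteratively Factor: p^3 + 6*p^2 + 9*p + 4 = (p + 4)*(p^2 + 2*p + 1) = (p + 1)*(p + 4)*(p + 1)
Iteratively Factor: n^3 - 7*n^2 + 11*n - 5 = (n - 1)*(n^2 - 6*n + 5) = (n - 1)^2*(n - 5)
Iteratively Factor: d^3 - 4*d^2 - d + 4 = (d - 1)*(d^2 - 3*d - 4) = (d - 1)*(d + 1)*(d - 4)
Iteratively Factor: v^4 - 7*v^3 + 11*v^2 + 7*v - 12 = (v - 4)*(v^3 - 3*v^2 - v + 3) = (v - 4)*(v - 1)*(v^2 - 2*v - 3) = (v - 4)*(v - 3)*(v - 1)*(v + 1)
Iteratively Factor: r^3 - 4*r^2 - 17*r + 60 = (r - 5)*(r^2 + r - 12) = (r - 5)*(r - 3)*(r + 4)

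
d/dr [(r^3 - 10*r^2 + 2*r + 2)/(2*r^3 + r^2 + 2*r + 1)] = (21*r^4 - 4*r^3 - 31*r^2 - 24*r - 2)/(4*r^6 + 4*r^5 + 9*r^4 + 8*r^3 + 6*r^2 + 4*r + 1)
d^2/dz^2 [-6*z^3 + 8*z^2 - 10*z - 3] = 16 - 36*z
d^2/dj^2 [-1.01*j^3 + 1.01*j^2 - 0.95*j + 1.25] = 2.02 - 6.06*j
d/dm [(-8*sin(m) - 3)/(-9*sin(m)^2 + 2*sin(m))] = 6*(-12*cos(m) - 9/tan(m) + cos(m)/sin(m)^2)/(9*sin(m) - 2)^2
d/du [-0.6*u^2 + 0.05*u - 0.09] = 0.05 - 1.2*u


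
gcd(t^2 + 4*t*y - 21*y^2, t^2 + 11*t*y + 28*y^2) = t + 7*y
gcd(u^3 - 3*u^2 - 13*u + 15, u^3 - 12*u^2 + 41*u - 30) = u^2 - 6*u + 5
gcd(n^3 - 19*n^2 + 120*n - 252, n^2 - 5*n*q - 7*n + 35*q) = n - 7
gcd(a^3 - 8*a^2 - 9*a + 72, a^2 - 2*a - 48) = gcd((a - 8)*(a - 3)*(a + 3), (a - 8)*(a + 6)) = a - 8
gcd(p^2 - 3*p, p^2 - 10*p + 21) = p - 3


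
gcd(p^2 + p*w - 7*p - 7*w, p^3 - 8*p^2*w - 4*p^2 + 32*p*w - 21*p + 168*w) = p - 7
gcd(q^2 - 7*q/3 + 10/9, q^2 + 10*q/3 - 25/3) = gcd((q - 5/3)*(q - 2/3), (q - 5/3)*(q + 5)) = q - 5/3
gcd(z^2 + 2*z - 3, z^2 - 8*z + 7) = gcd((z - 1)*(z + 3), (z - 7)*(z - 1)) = z - 1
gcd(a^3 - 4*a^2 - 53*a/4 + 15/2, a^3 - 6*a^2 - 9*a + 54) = a - 6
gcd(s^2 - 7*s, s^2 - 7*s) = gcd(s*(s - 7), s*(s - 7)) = s^2 - 7*s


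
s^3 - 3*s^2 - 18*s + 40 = (s - 5)*(s - 2)*(s + 4)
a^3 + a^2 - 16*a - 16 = (a - 4)*(a + 1)*(a + 4)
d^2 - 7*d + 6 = (d - 6)*(d - 1)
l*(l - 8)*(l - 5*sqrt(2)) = l^3 - 8*l^2 - 5*sqrt(2)*l^2 + 40*sqrt(2)*l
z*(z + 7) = z^2 + 7*z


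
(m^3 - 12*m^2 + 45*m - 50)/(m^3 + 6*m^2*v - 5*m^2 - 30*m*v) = (m^2 - 7*m + 10)/(m*(m + 6*v))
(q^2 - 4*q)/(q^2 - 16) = q/(q + 4)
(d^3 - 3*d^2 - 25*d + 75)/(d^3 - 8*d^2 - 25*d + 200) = (d - 3)/(d - 8)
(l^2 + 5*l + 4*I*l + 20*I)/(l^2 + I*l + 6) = (l^2 + l*(5 + 4*I) + 20*I)/(l^2 + I*l + 6)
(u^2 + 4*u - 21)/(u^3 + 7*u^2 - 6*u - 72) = (u + 7)/(u^2 + 10*u + 24)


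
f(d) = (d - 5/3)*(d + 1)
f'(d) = 2*d - 2/3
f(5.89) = 29.10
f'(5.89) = 11.11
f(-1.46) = 1.44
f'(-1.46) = -3.59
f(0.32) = -1.78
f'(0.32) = -0.03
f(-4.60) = 22.56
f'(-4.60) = -9.87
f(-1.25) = 0.73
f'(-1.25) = -3.17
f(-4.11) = 17.97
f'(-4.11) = -8.89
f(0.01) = -1.67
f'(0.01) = -0.65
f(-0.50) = -1.08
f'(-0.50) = -1.67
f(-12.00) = 150.33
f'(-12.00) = -24.67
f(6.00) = 30.33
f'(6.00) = 11.33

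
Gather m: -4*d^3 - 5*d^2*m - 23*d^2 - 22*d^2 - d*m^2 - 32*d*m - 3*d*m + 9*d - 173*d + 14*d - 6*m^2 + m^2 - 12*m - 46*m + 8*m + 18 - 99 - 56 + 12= -4*d^3 - 45*d^2 - 150*d + m^2*(-d - 5) + m*(-5*d^2 - 35*d - 50) - 125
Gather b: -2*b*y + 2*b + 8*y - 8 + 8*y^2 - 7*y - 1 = b*(2 - 2*y) + 8*y^2 + y - 9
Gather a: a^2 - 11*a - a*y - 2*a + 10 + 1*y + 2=a^2 + a*(-y - 13) + y + 12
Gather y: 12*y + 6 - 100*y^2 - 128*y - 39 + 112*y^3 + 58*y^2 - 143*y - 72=112*y^3 - 42*y^2 - 259*y - 105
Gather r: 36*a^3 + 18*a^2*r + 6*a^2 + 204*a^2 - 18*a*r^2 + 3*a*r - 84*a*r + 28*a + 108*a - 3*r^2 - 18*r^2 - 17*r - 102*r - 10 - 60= 36*a^3 + 210*a^2 + 136*a + r^2*(-18*a - 21) + r*(18*a^2 - 81*a - 119) - 70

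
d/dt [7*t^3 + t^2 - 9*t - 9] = 21*t^2 + 2*t - 9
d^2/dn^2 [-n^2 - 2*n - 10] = -2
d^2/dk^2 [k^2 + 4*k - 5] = 2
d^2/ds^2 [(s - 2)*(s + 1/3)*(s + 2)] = 6*s + 2/3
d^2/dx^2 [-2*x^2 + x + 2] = -4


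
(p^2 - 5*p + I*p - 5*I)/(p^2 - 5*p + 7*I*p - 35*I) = (p + I)/(p + 7*I)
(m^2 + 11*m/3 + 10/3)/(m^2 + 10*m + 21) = (3*m^2 + 11*m + 10)/(3*(m^2 + 10*m + 21))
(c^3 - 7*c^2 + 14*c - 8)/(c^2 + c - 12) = (c^3 - 7*c^2 + 14*c - 8)/(c^2 + c - 12)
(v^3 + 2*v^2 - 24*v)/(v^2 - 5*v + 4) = v*(v + 6)/(v - 1)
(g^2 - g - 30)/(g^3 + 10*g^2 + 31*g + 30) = (g - 6)/(g^2 + 5*g + 6)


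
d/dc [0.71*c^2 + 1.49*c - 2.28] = 1.42*c + 1.49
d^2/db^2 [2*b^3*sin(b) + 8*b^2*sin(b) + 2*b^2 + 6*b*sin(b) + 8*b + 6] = -2*b^3*sin(b) - 8*b^2*sin(b) + 12*b^2*cos(b) + 6*b*sin(b) + 32*b*cos(b) + 16*sin(b) + 12*cos(b) + 4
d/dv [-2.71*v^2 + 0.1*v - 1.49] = 0.1 - 5.42*v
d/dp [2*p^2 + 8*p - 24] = 4*p + 8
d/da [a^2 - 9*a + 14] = 2*a - 9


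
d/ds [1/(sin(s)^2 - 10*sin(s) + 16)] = 2*(5 - sin(s))*cos(s)/(sin(s)^2 - 10*sin(s) + 16)^2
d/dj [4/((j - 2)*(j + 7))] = 4*(-2*j - 5)/(j^4 + 10*j^3 - 3*j^2 - 140*j + 196)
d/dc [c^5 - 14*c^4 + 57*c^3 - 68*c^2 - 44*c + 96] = 5*c^4 - 56*c^3 + 171*c^2 - 136*c - 44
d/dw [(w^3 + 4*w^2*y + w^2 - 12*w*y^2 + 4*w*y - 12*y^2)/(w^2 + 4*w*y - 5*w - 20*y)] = (-(2*w + 4*y - 5)*(w^3 + 4*w^2*y + w^2 - 12*w*y^2 + 4*w*y - 12*y^2) + (w^2 + 4*w*y - 5*w - 20*y)*(3*w^2 + 8*w*y + 2*w - 12*y^2 + 4*y))/(w^2 + 4*w*y - 5*w - 20*y)^2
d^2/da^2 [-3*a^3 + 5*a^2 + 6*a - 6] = 10 - 18*a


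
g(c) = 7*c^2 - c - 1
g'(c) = 14*c - 1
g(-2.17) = 34.13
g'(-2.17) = -31.38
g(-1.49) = 16.03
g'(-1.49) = -21.86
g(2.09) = 27.49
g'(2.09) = 28.26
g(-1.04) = 7.61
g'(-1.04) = -15.56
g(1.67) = 16.85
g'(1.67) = 22.38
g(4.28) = 122.95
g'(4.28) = 58.92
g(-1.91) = 26.45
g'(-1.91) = -27.74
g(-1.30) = 12.13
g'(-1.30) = -19.20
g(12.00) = 995.00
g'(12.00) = 167.00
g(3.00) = 59.00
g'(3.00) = 41.00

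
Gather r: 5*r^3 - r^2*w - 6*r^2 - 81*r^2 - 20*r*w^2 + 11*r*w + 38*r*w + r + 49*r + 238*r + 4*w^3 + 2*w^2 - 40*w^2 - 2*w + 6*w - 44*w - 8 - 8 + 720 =5*r^3 + r^2*(-w - 87) + r*(-20*w^2 + 49*w + 288) + 4*w^3 - 38*w^2 - 40*w + 704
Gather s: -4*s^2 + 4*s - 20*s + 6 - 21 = -4*s^2 - 16*s - 15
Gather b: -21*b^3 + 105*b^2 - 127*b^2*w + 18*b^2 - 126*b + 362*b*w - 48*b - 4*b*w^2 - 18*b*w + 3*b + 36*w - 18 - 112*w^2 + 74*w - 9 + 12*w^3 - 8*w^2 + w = -21*b^3 + b^2*(123 - 127*w) + b*(-4*w^2 + 344*w - 171) + 12*w^3 - 120*w^2 + 111*w - 27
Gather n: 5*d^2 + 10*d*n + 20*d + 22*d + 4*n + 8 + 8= 5*d^2 + 42*d + n*(10*d + 4) + 16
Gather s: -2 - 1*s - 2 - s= -2*s - 4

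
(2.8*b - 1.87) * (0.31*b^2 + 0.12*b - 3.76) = 0.868*b^3 - 0.2437*b^2 - 10.7524*b + 7.0312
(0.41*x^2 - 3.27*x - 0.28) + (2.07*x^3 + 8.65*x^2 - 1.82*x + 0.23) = 2.07*x^3 + 9.06*x^2 - 5.09*x - 0.05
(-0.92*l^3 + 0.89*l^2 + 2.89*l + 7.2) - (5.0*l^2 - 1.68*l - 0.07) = -0.92*l^3 - 4.11*l^2 + 4.57*l + 7.27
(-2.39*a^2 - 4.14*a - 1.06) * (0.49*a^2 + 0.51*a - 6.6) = -1.1711*a^4 - 3.2475*a^3 + 13.1432*a^2 + 26.7834*a + 6.996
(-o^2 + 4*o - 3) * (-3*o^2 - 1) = 3*o^4 - 12*o^3 + 10*o^2 - 4*o + 3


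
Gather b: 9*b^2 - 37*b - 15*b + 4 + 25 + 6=9*b^2 - 52*b + 35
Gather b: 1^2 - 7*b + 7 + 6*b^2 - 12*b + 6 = 6*b^2 - 19*b + 14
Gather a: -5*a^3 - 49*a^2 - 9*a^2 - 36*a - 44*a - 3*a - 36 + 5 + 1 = -5*a^3 - 58*a^2 - 83*a - 30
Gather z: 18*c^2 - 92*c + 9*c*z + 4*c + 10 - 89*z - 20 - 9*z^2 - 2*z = 18*c^2 - 88*c - 9*z^2 + z*(9*c - 91) - 10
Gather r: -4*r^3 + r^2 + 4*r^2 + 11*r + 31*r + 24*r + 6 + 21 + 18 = -4*r^3 + 5*r^2 + 66*r + 45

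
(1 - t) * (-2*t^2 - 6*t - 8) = 2*t^3 + 4*t^2 + 2*t - 8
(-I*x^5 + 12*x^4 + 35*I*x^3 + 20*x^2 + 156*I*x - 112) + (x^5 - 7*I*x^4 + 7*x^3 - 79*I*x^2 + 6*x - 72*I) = x^5 - I*x^5 + 12*x^4 - 7*I*x^4 + 7*x^3 + 35*I*x^3 + 20*x^2 - 79*I*x^2 + 6*x + 156*I*x - 112 - 72*I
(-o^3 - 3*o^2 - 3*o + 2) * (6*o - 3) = -6*o^4 - 15*o^3 - 9*o^2 + 21*o - 6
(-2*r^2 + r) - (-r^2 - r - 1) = -r^2 + 2*r + 1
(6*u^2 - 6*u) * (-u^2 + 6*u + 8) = -6*u^4 + 42*u^3 + 12*u^2 - 48*u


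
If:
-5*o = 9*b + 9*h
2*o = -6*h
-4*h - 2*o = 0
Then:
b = 0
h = 0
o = 0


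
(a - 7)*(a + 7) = a^2 - 49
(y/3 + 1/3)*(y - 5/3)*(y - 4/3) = y^3/3 - 2*y^2/3 - 7*y/27 + 20/27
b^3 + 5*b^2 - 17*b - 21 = (b - 3)*(b + 1)*(b + 7)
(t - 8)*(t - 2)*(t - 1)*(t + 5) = t^4 - 6*t^3 - 29*t^2 + 114*t - 80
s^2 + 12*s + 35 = (s + 5)*(s + 7)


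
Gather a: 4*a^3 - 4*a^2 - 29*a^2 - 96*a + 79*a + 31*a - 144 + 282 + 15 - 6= 4*a^3 - 33*a^2 + 14*a + 147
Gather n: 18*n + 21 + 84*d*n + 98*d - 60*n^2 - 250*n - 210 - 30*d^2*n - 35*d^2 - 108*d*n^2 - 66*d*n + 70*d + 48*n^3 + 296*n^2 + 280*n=-35*d^2 + 168*d + 48*n^3 + n^2*(236 - 108*d) + n*(-30*d^2 + 18*d + 48) - 189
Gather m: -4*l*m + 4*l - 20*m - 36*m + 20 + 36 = 4*l + m*(-4*l - 56) + 56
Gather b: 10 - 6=4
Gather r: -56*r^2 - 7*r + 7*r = -56*r^2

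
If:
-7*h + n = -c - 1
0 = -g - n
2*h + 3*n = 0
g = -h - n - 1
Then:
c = -26/3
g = -2/3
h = -1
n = 2/3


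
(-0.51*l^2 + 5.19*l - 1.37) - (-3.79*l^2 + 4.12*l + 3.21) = 3.28*l^2 + 1.07*l - 4.58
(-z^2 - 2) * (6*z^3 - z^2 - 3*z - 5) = -6*z^5 + z^4 - 9*z^3 + 7*z^2 + 6*z + 10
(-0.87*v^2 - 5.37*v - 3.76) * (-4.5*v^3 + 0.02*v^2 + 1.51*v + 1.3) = 3.915*v^5 + 24.1476*v^4 + 15.4989*v^3 - 9.3149*v^2 - 12.6586*v - 4.888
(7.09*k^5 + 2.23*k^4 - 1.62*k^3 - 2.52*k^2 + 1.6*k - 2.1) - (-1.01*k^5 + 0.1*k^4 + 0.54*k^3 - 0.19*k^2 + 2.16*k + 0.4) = 8.1*k^5 + 2.13*k^4 - 2.16*k^3 - 2.33*k^2 - 0.56*k - 2.5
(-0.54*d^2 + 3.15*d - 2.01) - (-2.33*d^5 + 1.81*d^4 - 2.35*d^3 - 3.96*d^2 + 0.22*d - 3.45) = 2.33*d^5 - 1.81*d^4 + 2.35*d^3 + 3.42*d^2 + 2.93*d + 1.44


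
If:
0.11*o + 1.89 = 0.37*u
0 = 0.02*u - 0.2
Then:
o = 16.45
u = 10.00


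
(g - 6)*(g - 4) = g^2 - 10*g + 24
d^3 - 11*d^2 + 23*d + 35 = (d - 7)*(d - 5)*(d + 1)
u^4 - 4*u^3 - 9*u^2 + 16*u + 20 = (u - 5)*(u - 2)*(u + 1)*(u + 2)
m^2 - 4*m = m*(m - 4)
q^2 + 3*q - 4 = (q - 1)*(q + 4)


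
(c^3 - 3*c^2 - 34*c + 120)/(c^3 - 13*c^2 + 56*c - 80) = (c + 6)/(c - 4)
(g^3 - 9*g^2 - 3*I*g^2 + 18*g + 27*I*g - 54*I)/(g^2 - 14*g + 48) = (g^2 - 3*g*(1 + I) + 9*I)/(g - 8)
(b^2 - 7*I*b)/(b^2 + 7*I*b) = (b - 7*I)/(b + 7*I)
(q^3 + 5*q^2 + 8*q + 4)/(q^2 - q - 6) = (q^2 + 3*q + 2)/(q - 3)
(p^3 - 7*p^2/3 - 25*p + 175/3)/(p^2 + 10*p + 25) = (3*p^2 - 22*p + 35)/(3*(p + 5))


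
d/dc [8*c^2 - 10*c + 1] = 16*c - 10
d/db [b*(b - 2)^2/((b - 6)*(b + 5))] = (b^4 - 2*b^3 - 90*b^2 + 240*b - 120)/(b^4 - 2*b^3 - 59*b^2 + 60*b + 900)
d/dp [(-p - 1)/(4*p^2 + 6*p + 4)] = (2*p^2 + 4*p + 1)/(2*(4*p^4 + 12*p^3 + 17*p^2 + 12*p + 4))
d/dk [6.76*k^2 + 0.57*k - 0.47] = 13.52*k + 0.57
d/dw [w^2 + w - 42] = 2*w + 1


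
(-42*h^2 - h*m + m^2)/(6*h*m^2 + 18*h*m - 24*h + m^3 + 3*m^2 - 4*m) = (-7*h + m)/(m^2 + 3*m - 4)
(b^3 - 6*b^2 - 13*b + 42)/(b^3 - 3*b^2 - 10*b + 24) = (b - 7)/(b - 4)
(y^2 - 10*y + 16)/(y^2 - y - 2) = (y - 8)/(y + 1)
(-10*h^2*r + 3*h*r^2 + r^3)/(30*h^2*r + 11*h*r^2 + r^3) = (-2*h + r)/(6*h + r)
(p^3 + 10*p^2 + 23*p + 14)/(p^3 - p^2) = (p^3 + 10*p^2 + 23*p + 14)/(p^2*(p - 1))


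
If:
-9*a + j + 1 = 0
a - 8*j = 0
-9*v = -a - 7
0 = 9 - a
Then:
No Solution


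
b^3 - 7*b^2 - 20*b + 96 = (b - 8)*(b - 3)*(b + 4)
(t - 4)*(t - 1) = t^2 - 5*t + 4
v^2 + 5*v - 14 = (v - 2)*(v + 7)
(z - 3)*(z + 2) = z^2 - z - 6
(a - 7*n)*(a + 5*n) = a^2 - 2*a*n - 35*n^2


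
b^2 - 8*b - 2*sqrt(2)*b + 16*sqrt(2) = (b - 8)*(b - 2*sqrt(2))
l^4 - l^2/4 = l^2*(l - 1/2)*(l + 1/2)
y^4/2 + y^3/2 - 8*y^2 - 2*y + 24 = (y/2 + 1)*(y - 3)*(y - 2)*(y + 4)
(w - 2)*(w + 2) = w^2 - 4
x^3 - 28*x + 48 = (x - 4)*(x - 2)*(x + 6)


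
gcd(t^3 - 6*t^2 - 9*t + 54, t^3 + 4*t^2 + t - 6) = t + 3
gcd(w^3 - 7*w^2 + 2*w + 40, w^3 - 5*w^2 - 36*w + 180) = w - 5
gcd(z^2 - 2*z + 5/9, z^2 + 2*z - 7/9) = z - 1/3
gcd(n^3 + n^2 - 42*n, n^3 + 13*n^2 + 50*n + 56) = n + 7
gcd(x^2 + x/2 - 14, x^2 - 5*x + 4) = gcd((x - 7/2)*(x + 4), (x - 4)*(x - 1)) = 1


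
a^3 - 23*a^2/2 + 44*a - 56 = (a - 4)^2*(a - 7/2)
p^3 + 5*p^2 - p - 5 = (p - 1)*(p + 1)*(p + 5)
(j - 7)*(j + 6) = j^2 - j - 42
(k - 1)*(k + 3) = k^2 + 2*k - 3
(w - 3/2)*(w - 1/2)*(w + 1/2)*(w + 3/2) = w^4 - 5*w^2/2 + 9/16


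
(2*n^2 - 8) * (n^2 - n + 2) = 2*n^4 - 2*n^3 - 4*n^2 + 8*n - 16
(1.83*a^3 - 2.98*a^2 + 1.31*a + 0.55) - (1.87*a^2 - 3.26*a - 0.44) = 1.83*a^3 - 4.85*a^2 + 4.57*a + 0.99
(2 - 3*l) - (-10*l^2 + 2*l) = 10*l^2 - 5*l + 2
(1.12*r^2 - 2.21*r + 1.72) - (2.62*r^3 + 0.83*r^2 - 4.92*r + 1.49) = -2.62*r^3 + 0.29*r^2 + 2.71*r + 0.23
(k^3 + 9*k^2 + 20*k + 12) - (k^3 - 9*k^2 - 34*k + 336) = 18*k^2 + 54*k - 324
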